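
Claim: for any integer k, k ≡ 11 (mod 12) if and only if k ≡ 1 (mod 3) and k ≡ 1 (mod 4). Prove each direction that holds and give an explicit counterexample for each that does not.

(→) This fails: k = 11 gives 11 ≡ 11 (mod 12) but 11 ≡ 2 (mod 3), so the conjunction on the right does not hold.

(←) This fails: k = 1 satisfies both congruences on the right (1 ≡ 1 mod 3 and 1 ≡ 1 mod 4) yet 1 ≡ 1 (mod 12), not 11.

Neither direction holds.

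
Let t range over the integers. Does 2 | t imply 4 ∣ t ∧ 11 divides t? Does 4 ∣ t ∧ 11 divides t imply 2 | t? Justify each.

Not equivalent: only (⇐) holds.

[⇐] Suppose 4 ∣ t and 11 ∣ t. Any common multiple of 4 and 11 is a multiple of their lcm; here gcd(4, 11) = 1, so lcm(4, 11) = 4·11 = 44, so 44 ∣ t. Since 2 ∣ 44, it follows that 2 ∣ t.

[⇒] This fails: take t = 2. Certainly 2 ∣ 2, but 4 ∤ 2.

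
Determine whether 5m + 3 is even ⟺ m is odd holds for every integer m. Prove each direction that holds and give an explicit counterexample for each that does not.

[⇐] Suppose m is odd; write m = 2j + 1. Then 5m + 3 = 5·(2j + 1) + 3 = 2·5j + 8, which is even.

[⇒] Suppose 5m + 3 is even. Since 5 is odd, 5m and m have the same parity, so 5m + 3 ≡ m + 3 (mod 2). As 3 is odd, 5m + 3 is even exactly when m is odd. Thus m is odd.

Both implications hold.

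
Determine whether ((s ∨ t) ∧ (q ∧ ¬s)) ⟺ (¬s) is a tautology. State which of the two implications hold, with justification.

Only the forward direction holds.

(←) This fails. Under q = F, s = F, t = F, the left side is false but the right side is true.

(→) Assume the antecedent. If q is true, the antecedent forces (q = T, s = F, t = T), and ¬s holds there. If q is false, the antecedent cannot hold. Either way ¬s holds.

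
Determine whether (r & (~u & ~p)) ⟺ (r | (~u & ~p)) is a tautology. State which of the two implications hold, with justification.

(→) Assume the antecedent. If r is true, r | (~u & ~p) reduces to true regardless of the other variables. If r is false, the antecedent cannot hold. Either way r | (~u & ~p) holds.

(←) This fails. Under r = F, p = F, u = F, the left side is false but the right side is true.

Only the forward implication holds.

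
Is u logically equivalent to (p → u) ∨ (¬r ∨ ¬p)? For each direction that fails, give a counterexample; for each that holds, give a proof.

Not equivalent: only (⇒) holds.

[⇒] Assume the antecedent. If p is true, the antecedent forces (p = T, u = T, r = F) or (p = T, u = T, r = T), and (p → u) ∨ (¬r ∨ ¬p) holds there. If p is false, (p → u) ∨ (¬r ∨ ¬p) reduces to true regardless of the other variables. Either way (p → u) ∨ (¬r ∨ ¬p) holds.

[⇐] This fails. Under p = F, u = F, r = F, the left side is false but the right side is true.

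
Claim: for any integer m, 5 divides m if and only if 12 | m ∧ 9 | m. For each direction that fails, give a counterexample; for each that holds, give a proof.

(⟹) This fails: take m = 5. Certainly 5 ∣ 5, but 12 ∤ 5.

(⟸) This fails: take m = 36. Both 12 ∣ 36 and 9 ∣ 36, yet 36 is not a multiple of 5 (since 36 = 7·5 + 1), so 5 ∤ 36.

Neither direction holds.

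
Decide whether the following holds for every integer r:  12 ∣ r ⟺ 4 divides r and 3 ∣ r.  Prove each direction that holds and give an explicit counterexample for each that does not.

Both directions hold; the statement is true.

[⇒] If 12 ∣ r, write r = 12q. Since 12 = 3·4, r = 4·(3q), so 4 ∣ r; and since 12 = 4·3, r = 3·(4q), so 3 ∣ r.

[⇐] Suppose 4 ∣ r and 3 ∣ r. Any common multiple of 4 and 3 is a multiple of their lcm; here gcd(4, 3) = 1, so lcm(4, 3) = 4·3 = 12, so 12 ∣ r.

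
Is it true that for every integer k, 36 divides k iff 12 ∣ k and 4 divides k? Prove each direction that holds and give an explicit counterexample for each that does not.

Only the forward implication holds.

[⇒] If 36 ∣ k, write k = 36q. Since 36 = 3·12, k = 12·(3q), so 12 ∣ k; and since 36 = 9·4, k = 4·(9q), so 4 ∣ k.

[⇐] This fails: take k = 12. Both 12 ∣ 12 and 4 ∣ 12, yet 12 is not a multiple of 36 (since 12 = 0·36 + 12), so 36 ∤ 12.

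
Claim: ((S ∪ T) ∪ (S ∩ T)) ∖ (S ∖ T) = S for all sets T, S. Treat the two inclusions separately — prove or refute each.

(⊆) This inclusion fails. Take T = {1}, S = ∅; then 1 ∈ ((S ∪ T) ∪ (S ∩ T)) ∖ (S ∖ T) but 1 ∉ S.

(⊇) This inclusion fails. Take T = ∅, S = {1}; then 1 ∈ S but 1 ∉ ((S ∪ T) ∪ (S ∩ T)) ∖ (S ∖ T).

(⊆) fails and (⊇) fails.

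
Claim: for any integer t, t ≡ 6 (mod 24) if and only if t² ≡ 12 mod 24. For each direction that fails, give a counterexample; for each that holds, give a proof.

(⟹) Suppose t ≡ 6 (mod 24). Write t = 24j + 6. Then (24j + 6)² = 576j² + 288j + 36 = 24(24j² + 12j + 1) + 12, so t² ≡ 12 (mod 24).

(⟸) This fails: take t = 18. Then 18² = 324 ≡ 12 (mod 24), yet 18 ≡ 18 (mod 24), not 6.

Not equivalent: only (⇒) holds.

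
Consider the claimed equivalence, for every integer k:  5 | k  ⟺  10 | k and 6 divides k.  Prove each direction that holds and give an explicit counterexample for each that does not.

(⟹) This fails: take k = 5. Certainly 5 ∣ 5, but 10 ∤ 5.

(⟸) Suppose 10 ∣ k and 6 ∣ k. Any common multiple of 10 and 6 is a multiple of their lcm; here lcm(10, 6) = 10·6/gcd(10, 6) = 60/2 = 30, so 30 ∣ k. Since 5 ∣ 30, it follows that 5 ∣ k.

The forward direction fails; the converse holds.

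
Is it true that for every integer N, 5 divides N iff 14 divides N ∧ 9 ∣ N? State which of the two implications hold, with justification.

Neither implication holds.

(⟹) This fails: take N = 5. Certainly 5 ∣ 5, but 14 ∤ 5.

(⟸) This fails: take N = 126. Both 14 ∣ 126 and 9 ∣ 126, yet 126 is not a multiple of 5 (since 126 = 25·5 + 1), so 5 ∤ 126.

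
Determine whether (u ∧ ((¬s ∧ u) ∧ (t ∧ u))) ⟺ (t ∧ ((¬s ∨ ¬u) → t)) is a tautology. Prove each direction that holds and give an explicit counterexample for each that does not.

(⇒) Assume the antecedent. If u is true, the antecedent forces (u = T, t = T, s = F), and t ∧ ((¬s ∨ ¬u) → t) holds there. If u is false, the antecedent cannot hold. Either way t ∧ ((¬s ∨ ¬u) → t) holds.

(⇐) This fails. Under u = F, t = T, s = F, the left side is false but the right side is true.

Not equivalent: only (⇒) holds.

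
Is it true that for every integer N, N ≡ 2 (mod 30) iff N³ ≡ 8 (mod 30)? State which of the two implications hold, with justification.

Converse. Suppose N³ ≡ 8 (mod 30). The only residue r in {0, …, 29} with r³ ≡ 8 (mod 30) is r = 2, so N ≡ 2 (mod 30).

Forward direction. Suppose N ≡ 2 (mod 30). Write N = 30j + 2. Then (30j + 2)³ = 27000j³ + 5400j² + 360j + 8 = 30(900j³ + 180j² + 12j) + 8, so N³ ≡ 8 (mod 30).

Both directions hold.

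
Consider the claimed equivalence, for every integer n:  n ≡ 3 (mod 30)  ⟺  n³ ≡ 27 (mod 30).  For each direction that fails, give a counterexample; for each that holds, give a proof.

Equivalent; both directions hold.

[⇒] Suppose n ≡ 3 (mod 30). Write n = 30j + 3. Then (30j + 3)³ = 27000j³ + 8100j² + 810j + 27 = 30(900j³ + 270j² + 27j) + 27, so n³ ≡ 27 (mod 30).

[⇐] Conversely, suppose n³ ≡ 27 (mod 30). The only residue r in {0, …, 29} with r³ ≡ 27 (mod 30) is r = 3, so n ≡ 3 (mod 30).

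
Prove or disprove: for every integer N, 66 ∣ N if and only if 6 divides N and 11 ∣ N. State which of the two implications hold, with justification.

Both directions hold.

(→) If 66 ∣ N, write N = 66q. Since 66 = 11·6, N = 6·(11q), so 6 ∣ N; and since 66 = 6·11, N = 11·(6q), so 11 ∣ N.

(←) Suppose 6 ∣ N and 11 ∣ N. Any common multiple of 6 and 11 is a multiple of their lcm; here gcd(6, 11) = 1, so lcm(6, 11) = 6·11 = 66, so 66 ∣ N.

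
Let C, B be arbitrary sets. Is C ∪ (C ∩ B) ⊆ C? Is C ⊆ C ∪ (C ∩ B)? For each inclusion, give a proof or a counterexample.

(⊇) Let x ∈ C. Then either x ∈ C and x ∉ B; or x ∈ C ∩ B. In each case x ∈ C ∪ (C ∩ B), so C ⊆ C ∪ (C ∩ B).

(⊆) Let x ∈ C ∪ (C ∩ B). Then either x ∈ C and x ∉ B; or x ∈ C ∩ B. In each case x ∈ C, so C ∪ (C ∩ B) ⊆ C.

Both inclusions hold.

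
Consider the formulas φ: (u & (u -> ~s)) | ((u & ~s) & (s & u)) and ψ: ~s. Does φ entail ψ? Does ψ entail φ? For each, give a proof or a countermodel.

Not equivalent: only (⇒) holds.

Converse. This fails. Under u = F, s = F, the left side is false but the right side is true.

Forward direction. Assume the antecedent. If u is true, the antecedent forces (u = T, s = F), and ~s holds there. If u is false, the antecedent cannot hold. Either way ~s holds.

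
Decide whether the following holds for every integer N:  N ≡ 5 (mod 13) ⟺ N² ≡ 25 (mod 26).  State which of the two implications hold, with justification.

(→) This fails: take N = 18. Then 18 ≡ 5 (mod 13), but 18² = 324 ≡ 12 (mod 26), not 25.

(←) This fails: take N = 21. Then 21² = 441 ≡ 25 (mod 26), yet 21 ≡ 8 (mod 13), not 5.

Both directions fail.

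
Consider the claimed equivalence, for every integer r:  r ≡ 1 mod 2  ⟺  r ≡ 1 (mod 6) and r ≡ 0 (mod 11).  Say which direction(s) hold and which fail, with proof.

Only the converse holds.

Forward direction. This fails: r = 1 gives 1 ≡ 1 (mod 2) but 1 ≡ 1 (mod 11), so the conjunction on the right does not hold.

Converse. If r ≡ 1 (mod 6) and r ≡ 0 (mod 11), then by the Chinese remainder theorem r ≡ 55 (mod 66). Since 55 ≡ 1 (mod 2) and 2 ∣ 66, we get r ≡ 1 (mod 2).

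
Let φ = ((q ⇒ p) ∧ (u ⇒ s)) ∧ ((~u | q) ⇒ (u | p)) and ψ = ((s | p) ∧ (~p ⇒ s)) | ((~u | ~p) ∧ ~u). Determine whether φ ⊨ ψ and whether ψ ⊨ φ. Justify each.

Only the forward direction holds.

(⟸) This fails. Under s = F, u = F, q = F, p = F, the left side is false but the right side is true.

(⟹) Assume the antecedent. If s is true, the consequent reduces to true regardless of the other variables. If s is false, the antecedent forces (s = F, u = F, q = F, p = T) or (s = F, u = F, q = T, p = T), and the consequent holds there. Either way the consequent holds.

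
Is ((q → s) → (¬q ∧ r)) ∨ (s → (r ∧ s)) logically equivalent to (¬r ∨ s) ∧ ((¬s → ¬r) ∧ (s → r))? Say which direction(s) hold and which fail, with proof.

(⇒) fails; (⇐) holds.

(⇒) This fails. Under q = F, r = T, s = F, the left side is true but the right side is false.

(⇐) Assume the antecedent. If q is true, the antecedent forces (q = T, r = F, s = F) or (q = T, r = T, s = T), and the consequent holds there. If q is false, the antecedent forces (q = F, r = F, s = F) or (q = F, r = T, s = T), and the consequent holds there. Either way the consequent holds.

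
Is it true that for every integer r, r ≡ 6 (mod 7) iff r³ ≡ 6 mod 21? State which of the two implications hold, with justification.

(→) This fails: take r = 13. Then 13 ≡ 6 (mod 7), but 13³ = 2197 ≡ 13 (mod 21), not 6.

(←) This fails: take r = 3. Then 3³ = 27 ≡ 6 (mod 21), yet 3 ≡ 3 (mod 7), not 6.

Neither implication holds.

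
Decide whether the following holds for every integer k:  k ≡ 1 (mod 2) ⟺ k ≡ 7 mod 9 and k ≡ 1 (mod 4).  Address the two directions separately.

Forward direction. This fails: k = 1 gives 1 ≡ 1 (mod 2) but 1 ≡ 1 (mod 9), so the conjunction on the right does not hold.

Converse. If k ≡ 7 (mod 9) and k ≡ 1 (mod 4), then by the Chinese remainder theorem k ≡ 25 (mod 36). Since 25 ≡ 1 (mod 2) and 2 ∣ 36, we get k ≡ 1 (mod 2).

Only the converse holds.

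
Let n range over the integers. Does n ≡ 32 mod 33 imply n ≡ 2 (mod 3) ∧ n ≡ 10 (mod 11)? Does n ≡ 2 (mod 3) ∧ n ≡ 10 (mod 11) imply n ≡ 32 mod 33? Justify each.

Both directions hold.

(⟸) If n ≡ 2 (mod 3) and n ≡ 10 (mod 11), then by the Chinese remainder theorem n ≡ 32 (mod 33). This is exactly n ≡ 32 (mod 33).

(⟹) Suppose n ≡ 32 (mod 33); write n = 33j + 32. Since 3 ∣ 33, reducing mod 3 gives n ≡ 32 ≡ 2 (mod 3); since 11 ∣ 33, reducing mod 11 gives n ≡ 32 ≡ 10 (mod 11).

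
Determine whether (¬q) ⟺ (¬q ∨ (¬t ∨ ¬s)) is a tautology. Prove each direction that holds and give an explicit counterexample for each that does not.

(⇒) Assume the antecedent. If t is true, the antecedent forces (t = T, q = F, s = F) or (t = T, q = F, s = T), and ¬q ∨ (¬t ∨ ¬s) holds there. If t is false, ¬q ∨ (¬t ∨ ¬s) reduces to true regardless of the other variables. Either way ¬q ∨ (¬t ∨ ¬s) holds.

(⇐) This fails. Under t = F, q = T, s = F, the left side is false but the right side is true.

Only the forward direction holds.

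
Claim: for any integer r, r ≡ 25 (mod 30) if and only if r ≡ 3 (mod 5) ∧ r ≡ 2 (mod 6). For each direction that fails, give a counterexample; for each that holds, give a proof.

(⇒) This fails: r = 25 gives 25 ≡ 25 (mod 30) but 25 ≡ 0 (mod 5), so the conjunction on the right does not hold.

(⇐) This fails: r = 8 satisfies both congruences on the right (8 ≡ 3 mod 5 and 8 ≡ 2 mod 6) yet 8 ≡ 8 (mod 30), not 25.

Neither implication holds.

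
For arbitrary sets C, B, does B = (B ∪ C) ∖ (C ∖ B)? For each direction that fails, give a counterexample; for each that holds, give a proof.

(⟹) Let x ∈ B. Then either x ∈ B and x ∉ C; or x ∈ C ∩ B. In each case x ∈ (B ∪ C) ∖ (C ∖ B), so B ⊆ (B ∪ C) ∖ (C ∖ B).

(⟸) Let x ∈ (B ∪ C) ∖ (C ∖ B). Then either x ∈ B and x ∉ C; or x ∈ C ∩ B. In each case x ∈ B, so (B ∪ C) ∖ (C ∖ B) ⊆ B.

The two sets are equal.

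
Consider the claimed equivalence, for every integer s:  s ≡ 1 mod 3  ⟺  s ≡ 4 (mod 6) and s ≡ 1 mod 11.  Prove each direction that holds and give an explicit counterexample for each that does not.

(⇒) This fails: s = 1 gives 1 ≡ 1 (mod 3) but 1 ≡ 1 (mod 6), so the conjunction on the right does not hold.

(⇐) Conversely, if s ≡ 4 (mod 6) and s ≡ 1 (mod 11), then by the Chinese remainder theorem s ≡ 34 (mod 66). Since 34 ≡ 1 (mod 3) and 3 ∣ 66, we get s ≡ 1 (mod 3).

Only the converse holds.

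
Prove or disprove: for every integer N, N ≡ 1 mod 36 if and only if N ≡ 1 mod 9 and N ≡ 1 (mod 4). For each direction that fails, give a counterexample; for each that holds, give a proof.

Equivalent; both directions hold.

(⟹) Suppose N ≡ 1 (mod 36); write N = 36j + 1. Since 9 ∣ 36, reducing mod 9 gives N ≡ 1 (mod 9); since 4 ∣ 36, reducing mod 4 gives N ≡ 1 (mod 4).

(⟸) Conversely, if N ≡ 1 (mod 9) and N ≡ 1 (mod 4), then by the Chinese remainder theorem N ≡ 1 (mod 36). This is exactly N ≡ 1 (mod 36).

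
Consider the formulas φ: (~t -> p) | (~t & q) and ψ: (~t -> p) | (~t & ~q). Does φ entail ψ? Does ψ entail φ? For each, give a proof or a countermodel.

Both directions fail.

(⟹) This fails. Under q = T, p = F, t = F, the left side is true but the right side is false.

(⟸) This fails. Under q = F, p = F, t = F, the left side is false but the right side is true.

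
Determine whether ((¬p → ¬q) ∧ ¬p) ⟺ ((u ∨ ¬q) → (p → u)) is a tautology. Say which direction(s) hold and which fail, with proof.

[⇐] This fails. Under u = T, p = T, q = F, the left side is false but the right side is true.

[⇒] Assume the antecedent. If u is true, (u ∨ ¬q) → (p → u) reduces to true regardless of the other variables. If u is false, the antecedent forces (u = F, p = F, q = F), and (u ∨ ¬q) → (p → u) holds there. Either way (u ∨ ¬q) → (p → u) holds.

Only the forward direction holds.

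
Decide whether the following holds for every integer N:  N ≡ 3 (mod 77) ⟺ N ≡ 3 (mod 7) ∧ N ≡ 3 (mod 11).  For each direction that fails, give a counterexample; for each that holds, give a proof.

Both directions hold.

[⇒] Suppose N ≡ 3 (mod 77); write N = 77j + 3. Since 7 ∣ 77, reducing mod 7 gives N ≡ 3 (mod 7); since 11 ∣ 77, reducing mod 11 gives N ≡ 3 (mod 11).

[⇐] Conversely, if N ≡ 3 (mod 7) and N ≡ 3 (mod 11), then by the Chinese remainder theorem N ≡ 3 (mod 77). This is exactly N ≡ 3 (mod 77).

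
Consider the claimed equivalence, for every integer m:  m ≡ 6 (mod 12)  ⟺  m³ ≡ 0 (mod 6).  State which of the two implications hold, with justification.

Only the forward direction holds.

[⇒] Suppose m ≡ 6 (mod 12). Then m³ ≡ 6³ = 216 (mod 12), and since 6 ∣ 12, also m³ ≡ 0 (mod 6).

[⇐] This fails: take m = 0. Then 0³ = 0 ≡ 0 (mod 6), yet 0 ≡ 0 (mod 12), not 6.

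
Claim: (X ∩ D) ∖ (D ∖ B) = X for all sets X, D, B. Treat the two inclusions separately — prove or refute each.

(⊇) This inclusion fails. Take X = {1}, D = ∅, B = ∅; then 1 ∈ X but 1 ∉ (X ∩ D) ∖ (D ∖ B).

(⊆) Let x ∈ (X ∩ D) ∖ (D ∖ B). Then x ∈ X ∩ D ∩ B, from which x ∈ X.

(⊆) holds; (⊇) fails.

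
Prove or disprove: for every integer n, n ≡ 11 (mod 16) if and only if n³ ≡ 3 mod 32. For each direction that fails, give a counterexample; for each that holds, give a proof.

Forward direction. This fails: take n = 11. Then 11 ≡ 11 (mod 16), but 11³ = 1331 ≡ 19 (mod 32), not 3.

Converse. The residues r modulo 32 with r³ ≡ 3 (mod 32) are exactly {27}, and each is ≡ 11 (mod 16).

Only the reverse direction holds.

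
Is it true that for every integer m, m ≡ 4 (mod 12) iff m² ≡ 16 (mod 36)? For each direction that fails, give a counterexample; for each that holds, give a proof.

Neither direction holds.

Forward direction. This fails: take m = 16. Then 16 ≡ 4 (mod 12), but 16² = 256 ≡ 4 (mod 36), not 16.

Converse. This fails: take m = 14. Then 14² = 196 ≡ 16 (mod 36), yet 14 ≡ 2 (mod 12), not 4.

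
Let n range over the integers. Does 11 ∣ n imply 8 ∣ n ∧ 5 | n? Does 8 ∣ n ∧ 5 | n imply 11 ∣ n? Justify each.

(→) This fails: take n = 11. Certainly 11 ∣ 11, but 8 ∤ 11.

(←) This fails: take n = 40. Both 8 ∣ 40 and 5 ∣ 40, yet 40 is not a multiple of 11 (since 40 = 3·11 + 7), so 11 ∤ 40.

Neither direction holds.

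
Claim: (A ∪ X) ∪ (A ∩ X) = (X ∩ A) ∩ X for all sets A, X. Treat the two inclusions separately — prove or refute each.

(⊆) fails; (⊇) holds.

Forward inclusion. This inclusion fails. Take A = {1}, X = ∅; then 1 ∈ (A ∪ X) ∪ (A ∩ X) but 1 ∉ (X ∩ A) ∩ X.

Reverse inclusion. Let x ∈ (X ∩ A) ∩ X. Then x ∈ A ∩ X, from which x ∈ (A ∪ X) ∪ (A ∩ X).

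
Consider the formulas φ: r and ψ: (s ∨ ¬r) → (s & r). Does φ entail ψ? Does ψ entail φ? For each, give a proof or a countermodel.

Both directions hold.

(⇒) Assume the antecedent. If s is true, the antecedent forces (s = T, r = T), and (s ∨ ¬r) → (s & r) holds there. If s is false, the antecedent forces (s = F, r = T), and (s ∨ ¬r) → (s & r) holds there. Either way (s ∨ ¬r) → (s & r) holds.

(⇐) Assume the antecedent. If s is true, the antecedent forces (s = T, r = T), and r holds there. If s is false, the antecedent forces (s = F, r = T), and r holds there. Either way r holds.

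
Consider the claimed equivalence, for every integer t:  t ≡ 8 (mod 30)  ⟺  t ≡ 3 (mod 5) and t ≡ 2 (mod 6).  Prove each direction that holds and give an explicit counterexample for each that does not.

Both implications hold.

Forward direction. Suppose t ≡ 8 (mod 30); write t = 30j + 8. Since 5 ∣ 30, reducing mod 5 gives t ≡ 8 ≡ 3 (mod 5); since 6 ∣ 30, reducing mod 6 gives t ≡ 8 ≡ 2 (mod 6).

Converse. If t ≡ 3 (mod 5) and t ≡ 2 (mod 6), then by the Chinese remainder theorem t ≡ 8 (mod 30). This is exactly t ≡ 8 (mod 30).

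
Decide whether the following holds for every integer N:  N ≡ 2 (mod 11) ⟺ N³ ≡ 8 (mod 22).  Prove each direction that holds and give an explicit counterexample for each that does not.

Only the converse holds.

Forward direction. This fails: take N = 13. Then 13 ≡ 2 (mod 11), but 13³ = 2197 ≡ 19 (mod 22), not 8.

Converse. The residues r modulo 22 with r³ ≡ 8 (mod 22) are exactly {2}, and each is ≡ 2 (mod 11).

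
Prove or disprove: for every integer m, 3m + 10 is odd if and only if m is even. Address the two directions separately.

(→) This fails: m = 1 gives 3m + 10 = 13, which is odd, but 1 is odd, not even.

(←) This also fails: m = 6 is even, but 3m + 10 = 28 is even, not odd.

Neither implication holds.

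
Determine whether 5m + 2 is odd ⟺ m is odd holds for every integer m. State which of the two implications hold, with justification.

Both directions hold.

(⟹) Suppose 5m + 2 is odd. Since 5 is odd, 5m and m have the same parity, so 5m + 2 ≡ m + 2 (mod 2). As 2 is even, 5m + 2 is odd exactly when m is odd. Thus m is odd.

(⟸) Conversely, suppose m is odd; write m = 2j + 1. Then 5m + 2 = 5·(2j + 1) + 2 = 2·5j + 7, which is odd.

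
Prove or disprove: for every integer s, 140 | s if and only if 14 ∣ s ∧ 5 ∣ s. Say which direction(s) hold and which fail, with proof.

(→) If 140 ∣ s, write s = 140q. Since 140 = 10·14, s = 14·(10q), so 14 ∣ s; and since 140 = 28·5, s = 5·(28q), so 5 ∣ s.

(←) This fails: take s = 70. Both 14 ∣ 70 and 5 ∣ 70, yet 70 is not a multiple of 140 (since 70 = 0·140 + 70), so 140 ∤ 70.

(⇒) holds; (⇐) fails.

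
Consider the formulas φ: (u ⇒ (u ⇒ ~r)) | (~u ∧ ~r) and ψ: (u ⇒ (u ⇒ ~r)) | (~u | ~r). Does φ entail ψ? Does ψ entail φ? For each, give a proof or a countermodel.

[⇒] Assume the antecedent. If r is true, the antecedent forces (r = T, u = F), and (u ⇒ (u ⇒ ~r)) | (~u | ~r) holds there. If r is false, (u ⇒ (u ⇒ ~r)) | (~u | ~r) reduces to true regardless of the other variables. Either way (u ⇒ (u ⇒ ~r)) | (~u | ~r) holds.

[⇐] Assume the antecedent. If r is true, the antecedent forces (r = T, u = F), and (u ⇒ (u ⇒ ~r)) | (~u ∧ ~r) holds there. If r is false, (u ⇒ (u ⇒ ~r)) | (~u ∧ ~r) reduces to true regardless of the other variables. Either way (u ⇒ (u ⇒ ~r)) | (~u ∧ ~r) holds.

The biconditional holds.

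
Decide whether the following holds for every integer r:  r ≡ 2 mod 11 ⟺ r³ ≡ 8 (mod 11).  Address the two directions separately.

The biconditional holds.

(⇐) For the converse, argue contrapositively. If r ≢ 2 (mod 11), then r is congruent to one of 0, 1, 3, 4, 5, 6, 7, 8, 9, 10 modulo 11, and these give r³ ≡ 0, 1, 5, 9, 4, 7, 2, 6, 3, 10 respectively — never 8.

(⇒) Suppose r ≡ 2 mod 11. Write r = 11j + 2. Then (11j + 2)³ = 1331j³ + 726j² + 132j + 8 = 11(121j³ + 66j² + 12j) + 8, so r³ ≡ 8 (mod 11).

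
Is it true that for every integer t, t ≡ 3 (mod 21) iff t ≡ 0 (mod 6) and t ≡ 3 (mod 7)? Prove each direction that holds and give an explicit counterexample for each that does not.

Only the reverse direction holds.

Forward direction. This fails: t = 3 gives 3 ≡ 3 (mod 21) but 3 ≡ 3 (mod 6), so the conjunction on the right does not hold.

Converse. If t ≡ 0 (mod 6) and t ≡ 3 (mod 7), then by the Chinese remainder theorem t ≡ 24 (mod 42). Since 24 ≡ 3 (mod 21) and 21 ∣ 42, we get t ≡ 3 (mod 21).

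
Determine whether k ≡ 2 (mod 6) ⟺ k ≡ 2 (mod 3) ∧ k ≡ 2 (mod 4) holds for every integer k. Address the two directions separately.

(⟹) This fails: k = 8 gives 8 ≡ 2 (mod 6) but 8 ≡ 0 (mod 4), so the conjunction on the right does not hold.

(⟸) Conversely, if k ≡ 2 (mod 3) and k ≡ 2 (mod 4), then by the Chinese remainder theorem k ≡ 2 (mod 12). Since 2 ≡ 2 (mod 6) and 6 ∣ 12, we get k ≡ 2 (mod 6).

Only the converse holds.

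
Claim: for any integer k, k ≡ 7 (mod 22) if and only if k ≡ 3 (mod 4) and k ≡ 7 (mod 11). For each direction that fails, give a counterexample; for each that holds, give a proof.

Not equivalent: only (⇐) holds.

Converse. If k ≡ 3 (mod 4) and k ≡ 7 (mod 11), then by the Chinese remainder theorem k ≡ 7 (mod 44). Since 7 ≡ 7 (mod 22) and 22 ∣ 44, we get k ≡ 7 (mod 22).

Forward direction. This fails: k = 29 gives 29 ≡ 7 (mod 22) but 29 ≡ 1 (mod 4), so the conjunction on the right does not hold.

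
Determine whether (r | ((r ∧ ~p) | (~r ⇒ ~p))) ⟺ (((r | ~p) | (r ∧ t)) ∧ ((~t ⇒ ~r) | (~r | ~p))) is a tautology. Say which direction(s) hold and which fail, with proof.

(⟹) This fails. Under t = F, r = T, p = T, the left side is true but the right side is false.

(⟸) Assume the antecedent. If r is true, r | ((r ∧ ~p) | (~r ⇒ ~p)) reduces to true regardless of the other variables. If r is false, the antecedent forces (t = F, r = F, p = F) or (t = T, r = F, p = F), and r | ((r ∧ ~p) | (~r ⇒ ~p)) holds there. Either way r | ((r ∧ ~p) | (~r ⇒ ~p)) holds.

(⇒) fails; (⇐) holds.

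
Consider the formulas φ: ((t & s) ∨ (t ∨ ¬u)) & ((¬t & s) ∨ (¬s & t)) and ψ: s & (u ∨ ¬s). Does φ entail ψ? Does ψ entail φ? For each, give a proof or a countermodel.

(⇒) This fails. Under t = T, u = F, s = F, the left side is true but the right side is false.

(⇐) This fails. Under t = F, u = T, s = T, the left side is false but the right side is true.

Both directions fail.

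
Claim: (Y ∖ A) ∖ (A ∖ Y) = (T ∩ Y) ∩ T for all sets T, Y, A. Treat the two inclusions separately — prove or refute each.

Forward inclusion. This inclusion fails. Take T = ∅, Y = {1}, A = ∅; then 1 ∈ (Y ∖ A) ∖ (A ∖ Y) but 1 ∉ (T ∩ Y) ∩ T.

Reverse inclusion. This inclusion fails. Take T = {1}, Y = {1}, A = {1}; then 1 ∈ (T ∩ Y) ∩ T but 1 ∉ (Y ∖ A) ∖ (A ∖ Y).

(⊆) fails and (⊇) fails.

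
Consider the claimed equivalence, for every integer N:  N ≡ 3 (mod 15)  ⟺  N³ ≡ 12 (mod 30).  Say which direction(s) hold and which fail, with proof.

(→) This fails: take N = 3. Then 3 ≡ 3 (mod 15), but 3³ = 27 ≡ 27 (mod 30), not 12.

(←) Conversely, the residues r modulo 30 with r³ ≡ 12 (mod 30) are exactly {18}, and each is ≡ 3 (mod 15).

Only the converse holds.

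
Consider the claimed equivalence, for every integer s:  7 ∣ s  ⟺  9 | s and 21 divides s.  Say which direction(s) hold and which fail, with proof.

(⟹) This fails: take s = 7. Certainly 7 ∣ 7, but 9 ∤ 7.

(⟸) Suppose 9 ∣ s and 21 ∣ s. Any common multiple of 9 and 21 is a multiple of their lcm; here lcm(9, 21) = 9·21/gcd(9, 21) = 189/3 = 63, so 63 ∣ s. Since 7 ∣ 63, it follows that 7 ∣ s.

Only the reverse direction holds.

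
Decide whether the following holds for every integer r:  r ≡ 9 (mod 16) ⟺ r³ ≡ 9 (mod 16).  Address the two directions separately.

[⇐] Suppose r³ ≡ 9 (mod 16). The only residue r in {0, …, 15} with r³ ≡ 9 (mod 16) is r = 9, so r ≡ 9 (mod 16).

[⇒] Suppose r ≡ 9 (mod 16). Write r = 16j + 9. Then (16j + 9)³ = 4096j³ + 6912j² + 3888j + 729 = 16(256j³ + 432j² + 243j + 45) + 9, so r³ ≡ 9 (mod 16).

Both implications hold.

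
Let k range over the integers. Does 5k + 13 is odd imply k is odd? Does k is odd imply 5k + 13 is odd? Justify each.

[⇒] This fails: k = 6 gives 5k + 13 = 43, which is odd, but 6 is even, not odd.

[⇐] This also fails: k = 1 is odd, but 5k + 13 = 18 is even, not odd.

Both directions fail.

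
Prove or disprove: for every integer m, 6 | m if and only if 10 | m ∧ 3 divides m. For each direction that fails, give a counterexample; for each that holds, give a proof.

Only the converse holds.

[⇒] This fails: take m = 6. Certainly 6 ∣ 6, but 10 ∤ 6.

[⇐] Suppose 10 ∣ m and 3 ∣ m. Any common multiple of 10 and 3 is a multiple of their lcm; here gcd(10, 3) = 1, so lcm(10, 3) = 10·3 = 30, so 30 ∣ m. Since 6 ∣ 30, it follows that 6 ∣ m.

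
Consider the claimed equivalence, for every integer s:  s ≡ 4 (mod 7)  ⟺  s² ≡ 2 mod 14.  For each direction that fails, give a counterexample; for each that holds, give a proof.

[⇒] This fails: take s = 11. Then 11 ≡ 4 (mod 7), but 11² = 121 ≡ 9 (mod 14), not 2.

[⇐] This fails: take s = 10. Then 10² = 100 ≡ 2 (mod 14), yet 10 ≡ 3 (mod 7), not 4.

(⇒) fails and (⇐) fails.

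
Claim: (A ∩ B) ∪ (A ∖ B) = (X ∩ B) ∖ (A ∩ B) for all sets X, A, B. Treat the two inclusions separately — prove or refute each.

Neither inclusion holds.

(⊆) This inclusion fails. Take X = ∅, A = {1}, B = ∅; then 1 ∈ (A ∩ B) ∪ (A ∖ B) but 1 ∉ (X ∩ B) ∖ (A ∩ B).

(⊇) This inclusion fails. Take X = {1}, A = ∅, B = {1}; then 1 ∈ (X ∩ B) ∖ (A ∩ B) but 1 ∉ (A ∩ B) ∪ (A ∖ B).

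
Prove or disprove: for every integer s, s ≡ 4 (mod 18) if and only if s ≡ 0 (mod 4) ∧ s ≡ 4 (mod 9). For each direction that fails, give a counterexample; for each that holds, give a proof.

(⇒) fails; (⇐) holds.

[⇐] If s ≡ 0 (mod 4) and s ≡ 4 (mod 9), then by the Chinese remainder theorem s ≡ 4 (mod 36). Since 4 ≡ 4 (mod 18) and 18 ∣ 36, we get s ≡ 4 (mod 18).

[⇒] This fails: s = 22 gives 22 ≡ 4 (mod 18) but 22 ≡ 2 (mod 4), so the conjunction on the right does not hold.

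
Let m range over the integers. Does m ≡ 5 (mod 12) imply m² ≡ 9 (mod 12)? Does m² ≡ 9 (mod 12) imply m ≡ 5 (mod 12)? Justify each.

(⟹) This fails: take m = 5. Then 5 ≡ 5 (mod 12), but 5² = 25 ≡ 1 (mod 12), not 9.

(⟸) This fails: take m = 3. Then 3² = 9 ≡ 9 (mod 12), yet 3 ≡ 3 (mod 12), not 5.

Neither implication holds.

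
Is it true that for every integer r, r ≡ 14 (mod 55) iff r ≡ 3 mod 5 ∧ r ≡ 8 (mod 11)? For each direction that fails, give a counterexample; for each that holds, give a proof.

(⇒) fails and (⇐) fails.

(⟹) This fails: r = 14 gives 14 ≡ 14 (mod 55) but 14 ≡ 4 (mod 5), so the conjunction on the right does not hold.

(⟸) This fails: r = 8 satisfies both congruences on the right (8 ≡ 3 mod 5 and 8 ≡ 8 mod 11) yet 8 ≡ 8 (mod 55), not 14.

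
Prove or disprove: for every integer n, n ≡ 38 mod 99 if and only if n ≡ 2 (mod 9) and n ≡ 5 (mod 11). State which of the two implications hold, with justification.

[⇒] Suppose n ≡ 38 (mod 99); write n = 99j + 38. Since 9 ∣ 99, reducing mod 9 gives n ≡ 38 ≡ 2 (mod 9); since 11 ∣ 99, reducing mod 11 gives n ≡ 38 ≡ 5 (mod 11).

[⇐] Conversely, if n ≡ 2 (mod 9) and n ≡ 5 (mod 11), then by the Chinese remainder theorem n ≡ 38 (mod 99). This is exactly n ≡ 38 (mod 99).

The biconditional holds.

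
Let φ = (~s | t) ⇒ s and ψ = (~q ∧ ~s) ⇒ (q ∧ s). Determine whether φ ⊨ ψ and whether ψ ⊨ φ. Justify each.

(→) Assume the antecedent. If t is true, the antecedent forces (t = T, q = F, s = T) or (t = T, q = T, s = T), and (~q ∧ ~s) ⇒ (q ∧ s) holds there. If t is false, the antecedent forces (t = F, q = F, s = T) or (t = F, q = T, s = T), and (~q ∧ ~s) ⇒ (q ∧ s) holds there. Either way (~q ∧ ~s) ⇒ (q ∧ s) holds.

(←) This fails. Under t = F, q = T, s = F, the left side is false but the right side is true.

Not equivalent: only (⇒) holds.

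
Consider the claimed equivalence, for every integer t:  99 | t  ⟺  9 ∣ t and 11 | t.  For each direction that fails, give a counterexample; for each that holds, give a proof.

Both directions hold.

[⇒] If 99 ∣ t, write t = 99q. Since 99 = 11·9, t = 9·(11q), so 9 ∣ t; and since 99 = 9·11, t = 11·(9q), so 11 ∣ t.

[⇐] Suppose 9 ∣ t and 11 ∣ t. Any common multiple of 9 and 11 is a multiple of their lcm; here gcd(9, 11) = 1, so lcm(9, 11) = 9·11 = 99, so 99 ∣ t.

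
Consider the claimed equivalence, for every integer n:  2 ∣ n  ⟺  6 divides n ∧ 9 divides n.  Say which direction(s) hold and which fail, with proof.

The forward direction fails; the converse holds.

(←) Suppose 6 ∣ n and 9 ∣ n. Any common multiple of 6 and 9 is a multiple of their lcm; here lcm(6, 9) = 6·9/gcd(6, 9) = 54/3 = 18, so 18 ∣ n. Since 2 ∣ 18, it follows that 2 ∣ n.

(→) This fails: take n = 2. Certainly 2 ∣ 2, but 6 ∤ 2.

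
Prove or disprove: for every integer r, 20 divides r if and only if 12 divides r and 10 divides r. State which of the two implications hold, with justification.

Forward direction. This fails: take r = 20. Certainly 20 ∣ 20, but 12 ∤ 20.

Converse. Suppose 12 ∣ r and 10 ∣ r. Any common multiple of 12 and 10 is a multiple of their lcm; here lcm(12, 10) = 12·10/gcd(12, 10) = 120/2 = 60, so 60 ∣ r. Since 20 ∣ 60, it follows that 20 ∣ r.

(⇒) fails; (⇐) holds.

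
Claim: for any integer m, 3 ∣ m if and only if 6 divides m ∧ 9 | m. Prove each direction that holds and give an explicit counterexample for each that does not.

The forward direction fails; the converse holds.

Forward direction. This fails: take m = 3. Certainly 3 ∣ 3, but 6 ∤ 3.

Converse. Suppose 6 ∣ m and 9 ∣ m. Any common multiple of 6 and 9 is a multiple of their lcm; here lcm(6, 9) = 6·9/gcd(6, 9) = 54/3 = 18, so 18 ∣ m. Since 3 ∣ 18, it follows that 3 ∣ m.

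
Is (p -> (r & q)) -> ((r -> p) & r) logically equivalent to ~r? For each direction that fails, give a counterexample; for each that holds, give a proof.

(⇒) This fails. Under q = F, r = T, p = T, the left side is true but the right side is false.

(⇐) This fails. Under q = F, r = F, p = F, the left side is false but the right side is true.

Neither implication holds.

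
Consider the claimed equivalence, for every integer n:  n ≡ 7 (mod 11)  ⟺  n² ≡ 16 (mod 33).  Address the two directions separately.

(→) This fails: take n = 18. Then 18 ≡ 7 (mod 11), but 18² = 324 ≡ 27 (mod 33), not 16.

(←) This fails: take n = 4. Then 4² = 16 ≡ 16 (mod 33), yet 4 ≡ 4 (mod 11), not 7.

(⇒) fails and (⇐) fails.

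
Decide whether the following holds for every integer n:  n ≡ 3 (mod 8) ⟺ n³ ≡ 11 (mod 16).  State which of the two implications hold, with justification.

(⟹) This fails: take n = 11. Then 11 ≡ 3 (mod 8), but 11³ = 1331 ≡ 3 (mod 16), not 11.

(⟸) Conversely, the residues r modulo 16 with r³ ≡ 11 (mod 16) are exactly {3}, and each is ≡ 3 (mod 8).

Only the reverse direction holds.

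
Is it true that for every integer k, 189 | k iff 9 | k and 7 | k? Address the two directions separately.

(⇐) This fails: take k = 63. Both 9 ∣ 63 and 7 ∣ 63, yet 63 is not a multiple of 189 (since 63 = 0·189 + 63), so 189 ∤ 63.

(⇒) If 189 ∣ k, write k = 189q. Since 189 = 21·9, k = 9·(21q), so 9 ∣ k; and since 189 = 27·7, k = 7·(27q), so 7 ∣ k.

Only the forward direction holds.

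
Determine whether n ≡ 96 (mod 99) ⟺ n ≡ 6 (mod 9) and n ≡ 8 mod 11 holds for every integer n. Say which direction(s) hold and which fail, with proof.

Converse. If n ≡ 6 (mod 9) and n ≡ 8 (mod 11), then by the Chinese remainder theorem n ≡ 96 (mod 99). This is exactly n ≡ 96 (mod 99).

Forward direction. Suppose n ≡ 96 (mod 99); write n = 99j + 96. Since 9 ∣ 99, reducing mod 9 gives n ≡ 96 ≡ 6 (mod 9); since 11 ∣ 99, reducing mod 11 gives n ≡ 96 ≡ 8 (mod 11).

Both directions hold; the statement is true.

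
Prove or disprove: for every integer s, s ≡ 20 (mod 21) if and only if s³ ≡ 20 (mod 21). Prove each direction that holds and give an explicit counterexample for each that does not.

(⇒) Suppose s ≡ 20 (mod 21). Write s = 21j + 20. Then (21j + 20)³ = 9261j³ + 26460j² + 25200j + 8000 = 21(441j³ + 1260j² + 1200j + 380) + 20, so s³ ≡ 20 (mod 21).

(⇐) This fails: take s = 5. Then 5³ = 125 ≡ 20 (mod 21), yet 5 ≡ 5 (mod 21), not 20.

The forward direction holds; the converse fails.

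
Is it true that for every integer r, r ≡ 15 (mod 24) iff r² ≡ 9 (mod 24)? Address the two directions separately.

Only the forward implication holds.

(⟹) Suppose r ≡ 15 (mod 24). Write r = 24j + 15. Then (24j + 15)² = 576j² + 720j + 225 = 24(24j² + 30j + 9) + 9, so r² ≡ 9 (mod 24).

(⟸) This fails: take r = 3. Then 3² = 9 ≡ 9 (mod 24), yet 3 ≡ 3 (mod 24), not 15.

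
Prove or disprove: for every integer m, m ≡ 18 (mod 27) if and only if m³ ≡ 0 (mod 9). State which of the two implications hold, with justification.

Only the forward implication holds.

(⟹) Suppose m ≡ 18 (mod 27). Then m³ ≡ 18³ = 5832 (mod 27), and since 9 ∣ 27, also m³ ≡ 0 (mod 9).

(⟸) This fails: take m = 0. Then 0³ = 0 ≡ 0 (mod 9), yet 0 ≡ 0 (mod 27), not 18.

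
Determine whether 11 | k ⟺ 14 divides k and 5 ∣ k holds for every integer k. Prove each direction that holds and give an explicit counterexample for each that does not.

[⇒] This fails: take k = 11. Certainly 11 ∣ 11, but 14 ∤ 11.

[⇐] This fails: take k = 70. Both 14 ∣ 70 and 5 ∣ 70, yet 70 is not a multiple of 11 (since 70 = 6·11 + 4), so 11 ∤ 70.

(⇒) fails and (⇐) fails.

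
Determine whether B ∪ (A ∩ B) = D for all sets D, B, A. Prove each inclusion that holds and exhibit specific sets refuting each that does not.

(⟹) This inclusion fails. Take D = ∅, B = {1}, A = ∅; then 1 ∈ B ∪ (A ∩ B) but 1 ∉ D.

(⟸) This inclusion fails. Take D = {1}, B = ∅, A = ∅; then 1 ∈ D but 1 ∉ B ∪ (A ∩ B).

(⊆) fails and (⊇) fails.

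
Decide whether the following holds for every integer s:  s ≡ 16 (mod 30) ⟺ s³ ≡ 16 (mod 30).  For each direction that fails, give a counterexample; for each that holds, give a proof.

Equivalent; both directions hold.

Converse. Suppose s³ ≡ 16 (mod 30). The only residue r in {0, …, 29} with r³ ≡ 16 (mod 30) is r = 16, so s ≡ 16 (mod 30).

Forward direction. Suppose s ≡ 16 (mod 30). Write s = 30j + 16. Then (30j + 16)³ = 27000j³ + 43200j² + 23040j + 4096 = 30(900j³ + 1440j² + 768j + 136) + 16, so s³ ≡ 16 (mod 30).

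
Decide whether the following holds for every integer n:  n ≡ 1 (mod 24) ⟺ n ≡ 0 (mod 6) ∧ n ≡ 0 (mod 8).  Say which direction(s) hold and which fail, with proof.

(⇒) This fails: n = 1 gives 1 ≡ 1 (mod 24) but 1 ≡ 1 (mod 6), so the conjunction on the right does not hold.

(⇐) This fails: n = 0 satisfies both congruences on the right (0 ≡ 0 mod 6 and 0 ≡ 0 mod 8) yet 0 ≡ 0 (mod 24), not 1.

(⇒) fails and (⇐) fails.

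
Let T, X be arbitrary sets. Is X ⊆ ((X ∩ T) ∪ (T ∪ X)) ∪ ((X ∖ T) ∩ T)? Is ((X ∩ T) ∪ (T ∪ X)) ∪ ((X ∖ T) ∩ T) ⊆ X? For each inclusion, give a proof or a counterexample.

Only the forward inclusion holds.

(⊆) Let x ∈ X. Then either x ∈ X and x ∉ T; or x ∈ T ∩ X. In each case x ∈ ((X ∩ T) ∪ (T ∪ X)) ∪ ((X ∖ T) ∩ T), so X ⊆ ((X ∩ T) ∪ (T ∪ X)) ∪ ((X ∖ T) ∩ T).

(⊇) This inclusion fails. Take T = {1}, X = ∅; then 1 ∈ ((X ∩ T) ∪ (T ∪ X)) ∪ ((X ∖ T) ∩ T) but 1 ∉ X.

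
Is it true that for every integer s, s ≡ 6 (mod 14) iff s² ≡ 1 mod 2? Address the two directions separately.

(⇒) This fails: take s = 6. Then 6 ≡ 6 (mod 14), but 6² = 36 ≡ 0 (mod 2), not 1.

(⇐) This fails: take s = 1. Then 1² = 1 ≡ 1 (mod 2), yet 1 ≡ 1 (mod 14), not 6.

Neither implication holds.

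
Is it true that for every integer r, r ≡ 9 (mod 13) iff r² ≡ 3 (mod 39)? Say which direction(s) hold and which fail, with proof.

[⇒] This fails: take r = 22. Then 22 ≡ 9 (mod 13), but 22² = 484 ≡ 16 (mod 39), not 3.

[⇐] This fails: take r = 30. Then 30² = 900 ≡ 3 (mod 39), yet 30 ≡ 4 (mod 13), not 9.

Neither direction holds.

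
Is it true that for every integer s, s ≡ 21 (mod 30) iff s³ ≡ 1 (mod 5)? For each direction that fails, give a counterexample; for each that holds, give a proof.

The forward direction holds; the converse fails.

(⟹) Suppose s ≡ 21 (mod 30). Then s³ ≡ 21³ = 9261 (mod 30), and since 5 ∣ 30, also s³ ≡ 1 (mod 5).

(⟸) This fails: take s = 1. Then 1³ = 1 ≡ 1 (mod 5), yet 1 ≡ 1 (mod 30), not 21.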